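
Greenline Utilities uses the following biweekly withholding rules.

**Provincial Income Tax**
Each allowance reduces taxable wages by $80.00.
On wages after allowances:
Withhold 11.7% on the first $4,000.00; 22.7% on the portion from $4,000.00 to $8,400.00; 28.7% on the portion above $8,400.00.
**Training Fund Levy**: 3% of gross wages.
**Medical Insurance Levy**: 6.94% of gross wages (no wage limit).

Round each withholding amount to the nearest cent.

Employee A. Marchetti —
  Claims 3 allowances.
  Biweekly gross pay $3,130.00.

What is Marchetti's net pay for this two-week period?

Provincial Income Tax: taxable = $3,130.00 − 3×$80.00 = $2,890.00
  11.7% × $2,890.00 = $338.13
Training Fund Levy: 3% × $3,130.00 = $93.90
Medical Insurance Levy: 6.94% × $3,130.00 = $217.22
Total withheld: $338.13 + $93.90 + $217.22 = $649.25
Net pay: $3,130.00 − $649.25 = $2,480.75

$2,480.75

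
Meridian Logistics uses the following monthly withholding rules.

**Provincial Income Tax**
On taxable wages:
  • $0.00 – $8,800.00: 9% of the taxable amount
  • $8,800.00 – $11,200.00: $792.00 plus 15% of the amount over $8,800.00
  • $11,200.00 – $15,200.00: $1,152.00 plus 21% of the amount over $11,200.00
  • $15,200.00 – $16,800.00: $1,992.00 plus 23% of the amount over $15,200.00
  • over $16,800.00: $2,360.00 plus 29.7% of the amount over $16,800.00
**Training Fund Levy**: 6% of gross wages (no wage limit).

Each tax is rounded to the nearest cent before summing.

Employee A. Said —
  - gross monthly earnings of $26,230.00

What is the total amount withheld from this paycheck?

$6,734.51

Provincial Income Tax: taxable = $26,230.00
  $2,360.00 + 29.7% × ($26,230.00 − $16,800.00) = $2,360.00 + 29.7% × $9,430.00 = $5,160.71
Training Fund Levy: 6% × $26,230.00 = $1,573.80
Total: $5,160.71 + $1,573.80 = $6,734.51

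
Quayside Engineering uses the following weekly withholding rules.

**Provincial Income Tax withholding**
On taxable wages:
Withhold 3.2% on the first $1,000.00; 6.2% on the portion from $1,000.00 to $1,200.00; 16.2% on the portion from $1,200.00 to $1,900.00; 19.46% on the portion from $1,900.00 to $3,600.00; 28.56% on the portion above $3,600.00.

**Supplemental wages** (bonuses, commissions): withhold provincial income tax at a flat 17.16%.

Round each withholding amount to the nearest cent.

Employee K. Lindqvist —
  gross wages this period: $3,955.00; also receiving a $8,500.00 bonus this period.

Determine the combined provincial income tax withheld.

Provincial Income Tax: taxable = $3,955.00
  $488.62 + 28.56% × ($3,955.00 − $3,600.00) = $488.62 + 28.56% × $355.00 = $590.01
Supplemental (17.16% flat on bonus): 17.16% × $8,500.00 = $1,458.60
Total provincial income tax: $590.01 + $1,458.60 = $2,048.61

$2,048.61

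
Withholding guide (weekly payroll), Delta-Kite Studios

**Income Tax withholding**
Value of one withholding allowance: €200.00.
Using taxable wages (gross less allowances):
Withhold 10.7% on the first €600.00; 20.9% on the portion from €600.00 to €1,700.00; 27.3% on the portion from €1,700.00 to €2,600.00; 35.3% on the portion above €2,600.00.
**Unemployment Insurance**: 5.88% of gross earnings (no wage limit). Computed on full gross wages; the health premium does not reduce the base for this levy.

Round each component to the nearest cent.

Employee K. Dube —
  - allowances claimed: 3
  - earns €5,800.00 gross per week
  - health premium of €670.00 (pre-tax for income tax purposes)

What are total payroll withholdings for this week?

€1,562.13

Income Tax: taxable = €5,800.00 − €670.00 − 3×€200.00 = €4,530.00
  €539.80 + 35.3% × (€4,530.00 − €2,600.00) = €539.80 + 35.3% × €1,930.00 = €1,221.09
Unemployment Insurance: 5.88% × €5,800.00 = €341.04
Total: €1,221.09 + €341.04 = €1,562.13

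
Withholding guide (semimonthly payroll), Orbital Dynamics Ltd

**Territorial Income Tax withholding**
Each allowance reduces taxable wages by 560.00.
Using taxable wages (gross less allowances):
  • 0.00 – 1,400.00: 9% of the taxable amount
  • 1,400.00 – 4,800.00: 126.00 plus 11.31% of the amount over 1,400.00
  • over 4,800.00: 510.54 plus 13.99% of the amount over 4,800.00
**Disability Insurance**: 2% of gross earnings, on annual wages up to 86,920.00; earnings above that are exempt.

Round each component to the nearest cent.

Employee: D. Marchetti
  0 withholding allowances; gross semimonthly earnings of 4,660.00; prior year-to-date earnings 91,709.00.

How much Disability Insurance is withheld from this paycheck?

0.00

Disability Insurance: YTD 91,709.00 ≥ cap 86,920.00 → 0.00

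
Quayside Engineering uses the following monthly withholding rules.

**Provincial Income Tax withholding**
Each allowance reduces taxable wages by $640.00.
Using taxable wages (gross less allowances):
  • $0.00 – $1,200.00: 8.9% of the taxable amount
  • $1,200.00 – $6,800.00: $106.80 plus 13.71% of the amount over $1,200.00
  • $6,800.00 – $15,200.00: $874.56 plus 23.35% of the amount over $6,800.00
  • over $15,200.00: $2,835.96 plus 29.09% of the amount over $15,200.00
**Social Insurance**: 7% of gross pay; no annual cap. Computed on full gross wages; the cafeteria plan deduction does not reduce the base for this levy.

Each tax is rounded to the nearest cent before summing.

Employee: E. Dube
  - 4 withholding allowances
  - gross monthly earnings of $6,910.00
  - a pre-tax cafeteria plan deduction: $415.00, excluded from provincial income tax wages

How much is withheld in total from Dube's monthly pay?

Provincial Income Tax: taxable = $6,910.00 − $415.00 − 4×$640.00 = $3,935.00
  $106.80 + 13.71% × ($3,935.00 − $1,200.00) = $106.80 + 13.71% × $2,735.00 = $481.77
Social Insurance: 7% × $6,910.00 = $483.70
Total: $481.77 + $483.70 = $965.47

$965.47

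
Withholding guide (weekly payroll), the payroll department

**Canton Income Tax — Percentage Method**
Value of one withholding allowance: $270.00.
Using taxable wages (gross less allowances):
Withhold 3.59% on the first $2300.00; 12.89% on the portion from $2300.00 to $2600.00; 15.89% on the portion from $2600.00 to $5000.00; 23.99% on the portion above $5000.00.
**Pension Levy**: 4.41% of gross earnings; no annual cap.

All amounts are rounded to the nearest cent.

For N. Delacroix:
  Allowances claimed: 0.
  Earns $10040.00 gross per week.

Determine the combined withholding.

Canton Income Tax: taxable = $10040.00
  $502.60 + 23.99% × ($10040.00 − $5000.00) = $502.60 + 23.99% × $5040.00 = $1711.70
Pension Levy: 4.41% × $10040.00 = $442.76
Total: $1711.70 + $442.76 = $2154.46

$2154.46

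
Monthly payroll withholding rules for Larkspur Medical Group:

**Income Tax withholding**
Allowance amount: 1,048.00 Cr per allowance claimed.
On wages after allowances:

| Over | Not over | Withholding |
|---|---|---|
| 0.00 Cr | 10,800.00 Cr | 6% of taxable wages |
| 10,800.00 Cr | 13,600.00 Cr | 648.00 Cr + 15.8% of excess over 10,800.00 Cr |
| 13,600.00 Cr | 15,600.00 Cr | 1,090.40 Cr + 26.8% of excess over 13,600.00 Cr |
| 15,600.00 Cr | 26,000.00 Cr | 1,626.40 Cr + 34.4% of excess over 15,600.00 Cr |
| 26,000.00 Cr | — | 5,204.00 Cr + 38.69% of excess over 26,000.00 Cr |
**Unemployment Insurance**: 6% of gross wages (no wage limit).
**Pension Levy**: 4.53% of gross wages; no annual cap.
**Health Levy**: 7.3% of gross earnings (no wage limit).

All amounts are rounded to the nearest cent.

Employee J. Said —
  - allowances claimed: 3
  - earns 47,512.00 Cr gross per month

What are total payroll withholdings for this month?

20,781.97 Cr

Income Tax: taxable = 47,512.00 Cr − 3×1,048.00 Cr = 44,368.00 Cr
  5,204.00 Cr + 38.69% × (44,368.00 Cr − 26,000.00 Cr) = 5,204.00 Cr + 38.69% × 18,368.00 Cr = 12,310.58 Cr
Unemployment Insurance: 6% × 47,512.00 Cr = 2,850.72 Cr
Pension Levy: 4.53% × 47,512.00 Cr = 2,152.29 Cr
Health Levy: 7.3% × 47,512.00 Cr = 3,468.38 Cr
Total: 12,310.58 Cr + 2,850.72 Cr + 2,152.29 Cr + 3,468.38 Cr = 20,781.97 Cr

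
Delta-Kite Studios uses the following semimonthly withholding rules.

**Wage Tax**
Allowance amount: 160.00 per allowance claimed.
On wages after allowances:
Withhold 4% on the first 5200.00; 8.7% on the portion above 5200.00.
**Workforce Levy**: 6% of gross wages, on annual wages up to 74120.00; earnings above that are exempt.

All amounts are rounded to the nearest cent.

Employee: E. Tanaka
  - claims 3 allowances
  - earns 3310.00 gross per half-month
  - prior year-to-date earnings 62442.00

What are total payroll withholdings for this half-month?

Wage Tax: taxable = 3310.00 − 3×160.00 = 2830.00
  4% × 2830.00 = 113.20
Workforce Levy: 6% × 3310.00 = 198.60
Total: 113.20 + 198.60 = 311.80

311.80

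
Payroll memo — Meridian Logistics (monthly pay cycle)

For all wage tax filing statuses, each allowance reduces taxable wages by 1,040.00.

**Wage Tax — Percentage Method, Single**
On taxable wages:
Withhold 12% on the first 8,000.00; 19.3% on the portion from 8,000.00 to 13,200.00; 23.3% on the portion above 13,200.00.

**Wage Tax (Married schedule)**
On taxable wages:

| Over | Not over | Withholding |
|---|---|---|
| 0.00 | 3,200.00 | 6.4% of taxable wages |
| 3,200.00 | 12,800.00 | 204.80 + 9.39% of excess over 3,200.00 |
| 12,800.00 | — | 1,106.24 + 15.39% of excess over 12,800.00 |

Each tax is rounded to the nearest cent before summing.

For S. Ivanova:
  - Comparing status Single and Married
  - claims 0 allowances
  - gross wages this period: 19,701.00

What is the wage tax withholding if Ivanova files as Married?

2,168.30

Wage Tax (Married): taxable = 19,701.00
  1,106.24 + 15.39% × (19,701.00 − 12,800.00) = 1,106.24 + 15.39% × 6,901.00 = 2,168.30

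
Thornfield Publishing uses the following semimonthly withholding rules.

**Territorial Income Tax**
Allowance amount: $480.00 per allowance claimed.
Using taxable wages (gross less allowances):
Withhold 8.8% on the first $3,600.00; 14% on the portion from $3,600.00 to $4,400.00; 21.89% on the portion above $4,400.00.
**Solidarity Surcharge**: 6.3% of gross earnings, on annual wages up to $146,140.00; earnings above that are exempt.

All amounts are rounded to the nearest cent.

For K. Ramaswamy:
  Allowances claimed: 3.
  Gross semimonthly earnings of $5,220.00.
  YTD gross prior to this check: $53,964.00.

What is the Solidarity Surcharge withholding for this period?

$328.86

Solidarity Surcharge: 6.3% × $5,220.00 = $328.86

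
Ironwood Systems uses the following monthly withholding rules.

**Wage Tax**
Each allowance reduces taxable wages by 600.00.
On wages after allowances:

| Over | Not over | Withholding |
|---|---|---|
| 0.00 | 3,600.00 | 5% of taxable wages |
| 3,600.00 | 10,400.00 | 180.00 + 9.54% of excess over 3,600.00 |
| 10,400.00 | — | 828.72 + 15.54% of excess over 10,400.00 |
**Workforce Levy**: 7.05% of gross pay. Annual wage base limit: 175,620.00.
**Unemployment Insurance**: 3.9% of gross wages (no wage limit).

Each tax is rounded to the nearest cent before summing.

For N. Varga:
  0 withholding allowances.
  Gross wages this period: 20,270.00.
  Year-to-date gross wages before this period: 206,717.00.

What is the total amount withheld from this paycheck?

3,153.05

Wage Tax: taxable = 20,270.00
  828.72 + 15.54% × (20,270.00 − 10,400.00) = 828.72 + 15.54% × 9,870.00 = 2,362.52
Workforce Levy: YTD 206,717.00 ≥ cap 175,620.00 → 0.00
Unemployment Insurance: 3.9% × 20,270.00 = 790.53
Total: 2,362.52 + 0.00 + 790.53 = 3,153.05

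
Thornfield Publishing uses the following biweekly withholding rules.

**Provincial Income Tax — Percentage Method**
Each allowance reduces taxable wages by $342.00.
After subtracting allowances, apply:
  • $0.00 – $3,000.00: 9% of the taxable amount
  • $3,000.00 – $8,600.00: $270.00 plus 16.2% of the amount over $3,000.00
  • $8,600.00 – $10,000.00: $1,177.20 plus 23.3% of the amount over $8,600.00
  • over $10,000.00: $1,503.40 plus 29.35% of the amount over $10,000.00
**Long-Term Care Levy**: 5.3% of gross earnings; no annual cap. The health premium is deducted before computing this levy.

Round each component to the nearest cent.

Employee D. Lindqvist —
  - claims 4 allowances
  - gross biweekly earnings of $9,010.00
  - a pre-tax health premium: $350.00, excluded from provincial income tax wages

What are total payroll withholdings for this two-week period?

$1,424.28

Provincial Income Tax: taxable = $9,010.00 − $350.00 − 4×$342.00 = $7,292.00
  $270.00 + 16.2% × ($7,292.00 − $3,000.00) = $270.00 + 16.2% × $4,292.00 = $965.30
Long-Term Care Levy: 5.3% × $8,660.00 = $458.98
Total: $965.30 + $458.98 = $1,424.28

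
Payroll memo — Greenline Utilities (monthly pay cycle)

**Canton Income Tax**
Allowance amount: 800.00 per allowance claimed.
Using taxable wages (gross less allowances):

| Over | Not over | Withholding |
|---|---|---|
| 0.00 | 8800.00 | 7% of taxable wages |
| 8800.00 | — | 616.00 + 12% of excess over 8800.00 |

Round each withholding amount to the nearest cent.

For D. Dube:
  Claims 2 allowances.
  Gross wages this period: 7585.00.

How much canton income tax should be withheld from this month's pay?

418.95

Canton Income Tax: taxable = 7585.00 − 2×800.00 = 5985.00
  7% × 5985.00 = 418.95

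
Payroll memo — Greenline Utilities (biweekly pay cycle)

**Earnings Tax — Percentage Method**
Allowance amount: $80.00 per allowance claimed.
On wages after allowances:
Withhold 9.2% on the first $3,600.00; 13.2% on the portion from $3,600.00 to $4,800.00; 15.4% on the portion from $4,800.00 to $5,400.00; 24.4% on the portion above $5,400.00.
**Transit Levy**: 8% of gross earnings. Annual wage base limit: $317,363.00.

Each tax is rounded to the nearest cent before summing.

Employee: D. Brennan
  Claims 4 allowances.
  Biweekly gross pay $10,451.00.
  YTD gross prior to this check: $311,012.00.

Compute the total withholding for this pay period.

$2,244.44

Earnings Tax: taxable = $10,451.00 − 4×$80.00 = $10,131.00
  $582.00 + 24.4% × ($10,131.00 − $5,400.00) = $582.00 + 24.4% × $4,731.00 = $1,736.36
Transit Levy: cap $317,363.00 − YTD $311,012.00 = $6,351.00 subject; 8% × $6,351.00 = $508.08
Total: $1,736.36 + $508.08 = $2,244.44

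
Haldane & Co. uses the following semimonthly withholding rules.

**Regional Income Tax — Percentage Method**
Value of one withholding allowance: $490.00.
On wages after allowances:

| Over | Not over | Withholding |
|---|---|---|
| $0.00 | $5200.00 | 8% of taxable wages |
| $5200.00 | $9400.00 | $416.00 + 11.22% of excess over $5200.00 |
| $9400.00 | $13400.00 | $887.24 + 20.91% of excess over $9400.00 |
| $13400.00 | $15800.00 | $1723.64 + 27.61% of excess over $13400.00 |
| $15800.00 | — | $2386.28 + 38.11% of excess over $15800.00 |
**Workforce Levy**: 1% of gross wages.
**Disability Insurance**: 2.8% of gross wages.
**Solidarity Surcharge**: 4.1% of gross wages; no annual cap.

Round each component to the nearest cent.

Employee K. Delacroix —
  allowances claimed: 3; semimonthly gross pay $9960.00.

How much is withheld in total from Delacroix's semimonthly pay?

Regional Income Tax: taxable = $9960.00 − 3×$490.00 = $8490.00
  $416.00 + 11.22% × ($8490.00 − $5200.00) = $416.00 + 11.22% × $3290.00 = $785.14
Workforce Levy: 1% × $9960.00 = $99.60
Disability Insurance: 2.8% × $9960.00 = $278.88
Solidarity Surcharge: 4.1% × $9960.00 = $408.36
Total: $785.14 + $99.60 + $278.88 + $408.36 = $1571.98

$1571.98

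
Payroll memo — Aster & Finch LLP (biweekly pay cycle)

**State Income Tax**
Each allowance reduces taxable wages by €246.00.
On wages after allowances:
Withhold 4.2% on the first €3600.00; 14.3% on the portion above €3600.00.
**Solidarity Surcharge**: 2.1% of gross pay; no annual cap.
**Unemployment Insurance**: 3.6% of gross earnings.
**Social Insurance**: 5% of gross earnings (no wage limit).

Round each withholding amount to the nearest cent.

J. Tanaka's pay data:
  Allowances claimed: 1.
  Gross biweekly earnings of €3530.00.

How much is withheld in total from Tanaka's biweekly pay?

€515.64

State Income Tax: taxable = €3530.00 − 1×€246.00 = €3284.00
  4.2% × €3284.00 = €137.93
Solidarity Surcharge: 2.1% × €3530.00 = €74.13
Unemployment Insurance: 3.6% × €3530.00 = €127.08
Social Insurance: 5% × €3530.00 = €176.50
Total: €137.93 + €74.13 + €127.08 + €176.50 = €515.64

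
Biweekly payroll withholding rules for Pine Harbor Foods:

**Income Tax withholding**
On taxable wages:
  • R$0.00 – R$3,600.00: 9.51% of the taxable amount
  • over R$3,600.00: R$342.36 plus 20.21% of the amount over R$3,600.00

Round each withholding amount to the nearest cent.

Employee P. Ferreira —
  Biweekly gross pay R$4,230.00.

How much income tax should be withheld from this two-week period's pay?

Income Tax: taxable = R$4,230.00
  R$342.36 + 20.21% × (R$4,230.00 − R$3,600.00) = R$342.36 + 20.21% × R$630.00 = R$469.68

R$469.68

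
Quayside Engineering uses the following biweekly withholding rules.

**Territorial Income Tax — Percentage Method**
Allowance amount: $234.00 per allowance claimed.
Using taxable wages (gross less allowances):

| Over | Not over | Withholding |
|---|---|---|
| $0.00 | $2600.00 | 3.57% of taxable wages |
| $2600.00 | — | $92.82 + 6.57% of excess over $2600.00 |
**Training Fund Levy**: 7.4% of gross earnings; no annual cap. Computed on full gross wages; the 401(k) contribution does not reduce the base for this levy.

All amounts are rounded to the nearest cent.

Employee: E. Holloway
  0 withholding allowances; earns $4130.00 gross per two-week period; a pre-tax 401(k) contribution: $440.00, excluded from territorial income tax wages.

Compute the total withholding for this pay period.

Territorial Income Tax: taxable = $4130.00 − $440.00 = $3690.00
  $92.82 + 6.57% × ($3690.00 − $2600.00) = $92.82 + 6.57% × $1090.00 = $164.43
Training Fund Levy: 7.4% × $4130.00 = $305.62
Total: $164.43 + $305.62 = $470.05

$470.05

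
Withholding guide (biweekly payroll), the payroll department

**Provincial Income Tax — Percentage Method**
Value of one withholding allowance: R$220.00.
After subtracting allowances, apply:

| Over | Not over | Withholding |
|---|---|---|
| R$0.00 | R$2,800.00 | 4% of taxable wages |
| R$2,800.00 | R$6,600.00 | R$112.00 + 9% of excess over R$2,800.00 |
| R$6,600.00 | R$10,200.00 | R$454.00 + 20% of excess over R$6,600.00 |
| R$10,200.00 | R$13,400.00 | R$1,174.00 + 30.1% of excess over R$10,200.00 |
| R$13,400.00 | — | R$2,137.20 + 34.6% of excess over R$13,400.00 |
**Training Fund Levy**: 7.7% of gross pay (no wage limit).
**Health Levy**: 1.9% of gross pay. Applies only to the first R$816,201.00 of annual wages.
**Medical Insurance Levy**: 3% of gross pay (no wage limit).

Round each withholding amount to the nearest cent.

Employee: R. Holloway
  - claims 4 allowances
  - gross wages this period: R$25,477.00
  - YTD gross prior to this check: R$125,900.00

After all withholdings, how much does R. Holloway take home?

R$16,255.54

Provincial Income Tax: taxable = R$25,477.00 − 4×R$220.00 = R$24,597.00
  R$2,137.20 + 34.6% × (R$24,597.00 − R$13,400.00) = R$2,137.20 + 34.6% × R$11,197.00 = R$6,011.36
Training Fund Levy: 7.7% × R$25,477.00 = R$1,961.73
Health Levy: 1.9% × R$25,477.00 = R$484.06
Medical Insurance Levy: 3% × R$25,477.00 = R$764.31
Total withheld: R$6,011.36 + R$1,961.73 + R$484.06 + R$764.31 = R$9,221.46
Net pay: R$25,477.00 − R$9,221.46 = R$16,255.54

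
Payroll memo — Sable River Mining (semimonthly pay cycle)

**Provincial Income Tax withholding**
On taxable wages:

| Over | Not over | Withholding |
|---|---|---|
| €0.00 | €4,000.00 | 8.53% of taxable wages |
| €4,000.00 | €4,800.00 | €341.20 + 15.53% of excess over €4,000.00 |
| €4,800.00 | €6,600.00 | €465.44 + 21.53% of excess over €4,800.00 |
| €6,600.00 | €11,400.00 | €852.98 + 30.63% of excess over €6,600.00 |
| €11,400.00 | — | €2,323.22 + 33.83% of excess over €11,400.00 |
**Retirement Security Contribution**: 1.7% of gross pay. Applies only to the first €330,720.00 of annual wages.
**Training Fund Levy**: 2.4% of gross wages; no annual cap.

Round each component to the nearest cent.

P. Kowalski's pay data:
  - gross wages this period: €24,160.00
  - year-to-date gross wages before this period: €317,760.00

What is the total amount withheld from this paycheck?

€7,440.09

Provincial Income Tax: taxable = €24,160.00
  €2,323.22 + 33.83% × (€24,160.00 − €11,400.00) = €2,323.22 + 33.83% × €12,760.00 = €6,639.93
Retirement Security Contribution: cap €330,720.00 − YTD €317,760.00 = €12,960.00 subject; 1.7% × €12,960.00 = €220.32
Training Fund Levy: 2.4% × €24,160.00 = €579.84
Total: €6,639.93 + €220.32 + €579.84 = €7,440.09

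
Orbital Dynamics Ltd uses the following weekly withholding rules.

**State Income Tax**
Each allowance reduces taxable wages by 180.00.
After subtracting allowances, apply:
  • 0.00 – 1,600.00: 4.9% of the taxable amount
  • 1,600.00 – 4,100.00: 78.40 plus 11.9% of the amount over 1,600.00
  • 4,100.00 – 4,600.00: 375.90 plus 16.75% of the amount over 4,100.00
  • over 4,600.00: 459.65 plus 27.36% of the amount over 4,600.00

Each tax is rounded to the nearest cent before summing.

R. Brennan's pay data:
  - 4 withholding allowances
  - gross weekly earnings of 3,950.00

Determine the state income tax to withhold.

272.37

State Income Tax: taxable = 3,950.00 − 4×180.00 = 3,230.00
  78.40 + 11.9% × (3,230.00 − 1,600.00) = 78.40 + 11.9% × 1,630.00 = 272.37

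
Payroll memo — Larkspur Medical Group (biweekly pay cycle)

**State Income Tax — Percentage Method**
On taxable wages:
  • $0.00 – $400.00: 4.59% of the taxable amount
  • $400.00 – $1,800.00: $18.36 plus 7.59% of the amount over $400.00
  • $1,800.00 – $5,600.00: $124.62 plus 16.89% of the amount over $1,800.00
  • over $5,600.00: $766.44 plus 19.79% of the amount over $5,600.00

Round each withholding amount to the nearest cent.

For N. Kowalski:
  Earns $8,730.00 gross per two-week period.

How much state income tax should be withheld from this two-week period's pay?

State Income Tax: taxable = $8,730.00
  $766.44 + 19.79% × ($8,730.00 − $5,600.00) = $766.44 + 19.79% × $3,130.00 = $1,385.87

$1,385.87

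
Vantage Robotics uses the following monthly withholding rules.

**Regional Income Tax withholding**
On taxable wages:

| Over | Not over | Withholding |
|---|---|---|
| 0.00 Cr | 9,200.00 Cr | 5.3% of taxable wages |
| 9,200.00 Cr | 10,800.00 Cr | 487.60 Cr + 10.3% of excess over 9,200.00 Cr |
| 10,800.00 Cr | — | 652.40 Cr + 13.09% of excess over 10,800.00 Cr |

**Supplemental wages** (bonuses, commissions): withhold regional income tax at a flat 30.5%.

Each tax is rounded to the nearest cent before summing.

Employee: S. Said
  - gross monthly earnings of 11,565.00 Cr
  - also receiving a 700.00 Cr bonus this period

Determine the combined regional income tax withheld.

Regional Income Tax: taxable = 11,565.00 Cr
  652.40 Cr + 13.09% × (11,565.00 Cr − 10,800.00 Cr) = 652.40 Cr + 13.09% × 765.00 Cr = 752.54 Cr
Supplemental (30.5% flat on bonus): 30.5% × 700.00 Cr = 213.50 Cr
Total regional income tax: 752.54 Cr + 213.50 Cr = 966.04 Cr

966.04 Cr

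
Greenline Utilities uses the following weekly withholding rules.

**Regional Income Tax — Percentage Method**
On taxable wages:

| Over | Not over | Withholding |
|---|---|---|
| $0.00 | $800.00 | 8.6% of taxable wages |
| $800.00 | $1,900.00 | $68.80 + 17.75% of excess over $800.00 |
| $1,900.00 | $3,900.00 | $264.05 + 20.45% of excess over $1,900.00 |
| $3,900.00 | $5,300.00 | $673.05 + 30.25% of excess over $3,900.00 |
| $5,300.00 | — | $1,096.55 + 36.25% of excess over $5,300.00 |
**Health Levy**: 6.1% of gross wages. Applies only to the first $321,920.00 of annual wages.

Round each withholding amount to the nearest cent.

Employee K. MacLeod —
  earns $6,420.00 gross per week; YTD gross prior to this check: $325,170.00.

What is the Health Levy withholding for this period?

Health Levy: YTD $325,170.00 ≥ cap $321,920.00 → $0.00

$0.00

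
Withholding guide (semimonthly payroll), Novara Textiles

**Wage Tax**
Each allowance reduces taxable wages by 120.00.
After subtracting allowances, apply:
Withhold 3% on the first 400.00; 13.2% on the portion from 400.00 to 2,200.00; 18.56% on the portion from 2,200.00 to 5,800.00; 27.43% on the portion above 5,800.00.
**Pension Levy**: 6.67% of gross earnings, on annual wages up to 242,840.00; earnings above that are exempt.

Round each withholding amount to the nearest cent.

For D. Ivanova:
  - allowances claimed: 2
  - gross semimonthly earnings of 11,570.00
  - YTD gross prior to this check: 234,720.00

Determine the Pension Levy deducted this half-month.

Pension Levy: cap 242,840.00 − YTD 234,720.00 = 8,120.00 subject; 6.67% × 8,120.00 = 541.60

541.60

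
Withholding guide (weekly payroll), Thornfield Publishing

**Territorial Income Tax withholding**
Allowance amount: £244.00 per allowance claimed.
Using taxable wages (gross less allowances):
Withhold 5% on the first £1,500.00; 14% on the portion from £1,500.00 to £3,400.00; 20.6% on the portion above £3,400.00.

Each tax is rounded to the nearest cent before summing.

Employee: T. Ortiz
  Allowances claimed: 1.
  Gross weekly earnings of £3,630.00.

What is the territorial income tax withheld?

Territorial Income Tax: taxable = £3,630.00 − 1×£244.00 = £3,386.00
  £75.00 + 14% × (£3,386.00 − £1,500.00) = £75.00 + 14% × £1,886.00 = £339.04

£339.04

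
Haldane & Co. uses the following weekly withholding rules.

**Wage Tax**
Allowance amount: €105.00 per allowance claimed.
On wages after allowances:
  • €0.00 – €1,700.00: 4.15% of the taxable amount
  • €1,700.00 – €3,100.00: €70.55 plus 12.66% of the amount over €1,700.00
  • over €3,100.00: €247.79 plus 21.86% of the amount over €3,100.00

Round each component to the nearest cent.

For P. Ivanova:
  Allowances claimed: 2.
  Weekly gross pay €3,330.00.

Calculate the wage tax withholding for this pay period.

Wage Tax: taxable = €3,330.00 − 2×€105.00 = €3,120.00
  €247.79 + 21.86% × (€3,120.00 − €3,100.00) = €247.79 + 21.86% × €20.00 = €252.16

€252.16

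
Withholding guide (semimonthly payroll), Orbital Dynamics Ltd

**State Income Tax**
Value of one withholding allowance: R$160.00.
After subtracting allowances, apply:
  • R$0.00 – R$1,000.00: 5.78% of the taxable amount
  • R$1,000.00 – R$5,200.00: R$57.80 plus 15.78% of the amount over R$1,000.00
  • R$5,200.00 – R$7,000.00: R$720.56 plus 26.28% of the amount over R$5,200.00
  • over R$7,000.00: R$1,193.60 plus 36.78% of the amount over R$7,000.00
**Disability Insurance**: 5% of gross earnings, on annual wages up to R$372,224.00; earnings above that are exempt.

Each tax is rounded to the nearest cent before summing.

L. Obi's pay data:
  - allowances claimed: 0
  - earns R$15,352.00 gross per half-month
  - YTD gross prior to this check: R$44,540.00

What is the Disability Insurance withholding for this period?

R$767.60

Disability Insurance: 5% × R$15,352.00 = R$767.60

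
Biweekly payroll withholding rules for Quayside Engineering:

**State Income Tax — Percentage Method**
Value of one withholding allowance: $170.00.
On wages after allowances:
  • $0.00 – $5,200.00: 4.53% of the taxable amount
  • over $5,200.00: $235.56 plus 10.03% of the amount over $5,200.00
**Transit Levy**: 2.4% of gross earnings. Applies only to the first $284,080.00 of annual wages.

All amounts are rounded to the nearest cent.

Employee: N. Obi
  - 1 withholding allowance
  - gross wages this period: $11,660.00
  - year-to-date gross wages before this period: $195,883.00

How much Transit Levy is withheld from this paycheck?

$279.84

Transit Levy: 2.4% × $11,660.00 = $279.84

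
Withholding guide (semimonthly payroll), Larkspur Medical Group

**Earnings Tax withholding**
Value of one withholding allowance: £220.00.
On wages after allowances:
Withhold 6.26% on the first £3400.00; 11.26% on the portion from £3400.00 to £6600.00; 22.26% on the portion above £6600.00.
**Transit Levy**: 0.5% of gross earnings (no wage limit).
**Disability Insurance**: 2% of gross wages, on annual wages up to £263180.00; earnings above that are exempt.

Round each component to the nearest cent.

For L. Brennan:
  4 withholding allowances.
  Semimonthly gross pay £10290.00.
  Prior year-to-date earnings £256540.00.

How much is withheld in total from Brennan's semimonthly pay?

Earnings Tax: taxable = £10290.00 − 4×£220.00 = £9410.00
  £573.16 + 22.26% × (£9410.00 − £6600.00) = £573.16 + 22.26% × £2810.00 = £1198.67
Transit Levy: 0.5% × £10290.00 = £51.45
Disability Insurance: cap £263180.00 − YTD £256540.00 = £6640.00 subject; 2% × £6640.00 = £132.80
Total: £1198.67 + £51.45 + £132.80 = £1382.92

£1382.92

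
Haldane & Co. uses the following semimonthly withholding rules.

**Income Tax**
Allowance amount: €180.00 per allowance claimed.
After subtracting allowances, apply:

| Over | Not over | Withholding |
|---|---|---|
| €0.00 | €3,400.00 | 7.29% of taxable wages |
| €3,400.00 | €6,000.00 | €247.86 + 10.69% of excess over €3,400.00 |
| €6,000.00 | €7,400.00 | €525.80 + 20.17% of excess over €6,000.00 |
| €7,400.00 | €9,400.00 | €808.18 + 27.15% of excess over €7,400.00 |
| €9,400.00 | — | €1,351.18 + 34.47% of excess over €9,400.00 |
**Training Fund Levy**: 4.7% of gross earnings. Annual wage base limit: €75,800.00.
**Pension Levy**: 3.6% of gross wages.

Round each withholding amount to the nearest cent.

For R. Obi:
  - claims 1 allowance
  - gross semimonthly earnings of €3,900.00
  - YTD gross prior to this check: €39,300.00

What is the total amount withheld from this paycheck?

€605.77

Income Tax: taxable = €3,900.00 − 1×€180.00 = €3,720.00
  €247.86 + 10.69% × (€3,720.00 − €3,400.00) = €247.86 + 10.69% × €320.00 = €282.07
Training Fund Levy: 4.7% × €3,900.00 = €183.30
Pension Levy: 3.6% × €3,900.00 = €140.40
Total: €282.07 + €183.30 + €140.40 = €605.77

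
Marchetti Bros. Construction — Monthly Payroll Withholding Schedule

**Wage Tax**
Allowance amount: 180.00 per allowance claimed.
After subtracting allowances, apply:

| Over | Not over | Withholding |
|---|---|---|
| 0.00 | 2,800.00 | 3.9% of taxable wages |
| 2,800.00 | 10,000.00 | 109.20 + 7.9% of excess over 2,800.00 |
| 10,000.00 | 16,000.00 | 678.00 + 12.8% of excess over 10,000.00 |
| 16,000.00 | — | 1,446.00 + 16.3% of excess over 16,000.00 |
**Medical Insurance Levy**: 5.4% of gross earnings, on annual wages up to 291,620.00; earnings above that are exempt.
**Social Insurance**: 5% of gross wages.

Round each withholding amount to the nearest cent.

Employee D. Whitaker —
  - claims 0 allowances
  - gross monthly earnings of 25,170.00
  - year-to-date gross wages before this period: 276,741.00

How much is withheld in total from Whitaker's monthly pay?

Wage Tax: taxable = 25,170.00
  1,446.00 + 16.3% × (25,170.00 − 16,000.00) = 1,446.00 + 16.3% × 9,170.00 = 2,940.71
Medical Insurance Levy: cap 291,620.00 − YTD 276,741.00 = 14,879.00 subject; 5.4% × 14,879.00 = 803.47
Social Insurance: 5% × 25,170.00 = 1,258.50
Total: 2,940.71 + 803.47 + 1,258.50 = 5,002.68

5,002.68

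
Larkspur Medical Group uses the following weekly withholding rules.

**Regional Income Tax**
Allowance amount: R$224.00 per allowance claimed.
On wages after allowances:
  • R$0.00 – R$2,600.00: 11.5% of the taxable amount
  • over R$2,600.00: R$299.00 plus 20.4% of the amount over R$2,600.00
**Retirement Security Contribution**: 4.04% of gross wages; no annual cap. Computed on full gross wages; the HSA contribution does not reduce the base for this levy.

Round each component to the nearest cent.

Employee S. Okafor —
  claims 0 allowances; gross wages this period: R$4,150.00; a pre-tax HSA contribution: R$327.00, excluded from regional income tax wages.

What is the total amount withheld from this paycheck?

R$716.15

Regional Income Tax: taxable = R$4,150.00 − R$327.00 = R$3,823.00
  R$299.00 + 20.4% × (R$3,823.00 − R$2,600.00) = R$299.00 + 20.4% × R$1,223.00 = R$548.49
Retirement Security Contribution: 4.04% × R$4,150.00 = R$167.66
Total: R$548.49 + R$167.66 = R$716.15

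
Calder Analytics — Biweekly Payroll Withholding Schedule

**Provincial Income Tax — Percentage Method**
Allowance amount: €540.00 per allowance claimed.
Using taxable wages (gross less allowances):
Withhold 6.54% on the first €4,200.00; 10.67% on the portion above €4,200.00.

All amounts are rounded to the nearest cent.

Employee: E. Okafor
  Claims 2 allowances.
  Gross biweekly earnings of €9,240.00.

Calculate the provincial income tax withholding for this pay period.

€697.21

Provincial Income Tax: taxable = €9,240.00 − 2×€540.00 = €8,160.00
  €274.68 + 10.67% × (€8,160.00 − €4,200.00) = €274.68 + 10.67% × €3,960.00 = €697.21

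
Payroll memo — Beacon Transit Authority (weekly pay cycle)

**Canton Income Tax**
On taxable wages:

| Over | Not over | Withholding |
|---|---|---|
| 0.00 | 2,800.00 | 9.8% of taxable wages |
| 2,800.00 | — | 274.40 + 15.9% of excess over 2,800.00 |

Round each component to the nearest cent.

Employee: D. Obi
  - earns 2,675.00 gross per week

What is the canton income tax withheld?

Canton Income Tax: taxable = 2,675.00
  9.8% × 2,675.00 = 262.15

262.15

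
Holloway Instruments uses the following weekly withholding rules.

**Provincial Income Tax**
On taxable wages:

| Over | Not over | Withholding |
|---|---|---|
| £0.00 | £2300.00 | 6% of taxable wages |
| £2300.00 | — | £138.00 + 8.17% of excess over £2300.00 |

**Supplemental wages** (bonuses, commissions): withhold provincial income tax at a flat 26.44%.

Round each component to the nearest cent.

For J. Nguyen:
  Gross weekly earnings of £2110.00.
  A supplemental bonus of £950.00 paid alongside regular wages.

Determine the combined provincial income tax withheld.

£377.78

Provincial Income Tax: taxable = £2110.00
  6% × £2110.00 = £126.60
Supplemental (26.44% flat on bonus): 26.44% × £950.00 = £251.18
Total provincial income tax: £126.60 + £251.18 = £377.78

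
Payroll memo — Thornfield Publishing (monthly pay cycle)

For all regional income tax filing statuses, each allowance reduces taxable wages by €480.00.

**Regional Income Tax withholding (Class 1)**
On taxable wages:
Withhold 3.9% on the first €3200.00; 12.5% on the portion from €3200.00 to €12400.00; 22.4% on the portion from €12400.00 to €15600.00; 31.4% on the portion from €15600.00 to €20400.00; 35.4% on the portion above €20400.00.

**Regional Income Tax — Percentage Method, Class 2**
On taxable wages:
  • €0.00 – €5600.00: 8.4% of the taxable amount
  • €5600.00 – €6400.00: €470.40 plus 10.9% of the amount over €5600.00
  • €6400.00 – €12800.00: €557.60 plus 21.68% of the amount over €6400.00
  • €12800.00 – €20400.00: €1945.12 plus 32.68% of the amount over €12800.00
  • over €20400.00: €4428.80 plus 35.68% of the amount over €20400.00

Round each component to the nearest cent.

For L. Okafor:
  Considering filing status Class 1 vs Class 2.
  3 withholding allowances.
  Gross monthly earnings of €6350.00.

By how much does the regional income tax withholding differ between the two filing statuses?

€73.89

Regional Income Tax (Class 1): taxable = €6350.00 − 3×€480.00 = €4910.00
  €124.80 + 12.5% × (€4910.00 − €3200.00) = €124.80 + 12.5% × €1710.00 = €338.55
Regional Income Tax (Class 2): taxable = €6350.00 − 3×€480.00 = €4910.00
  8.4% × €4910.00 = €412.44
Difference: |€338.55 − €412.44| = €73.89 (higher under Class 2)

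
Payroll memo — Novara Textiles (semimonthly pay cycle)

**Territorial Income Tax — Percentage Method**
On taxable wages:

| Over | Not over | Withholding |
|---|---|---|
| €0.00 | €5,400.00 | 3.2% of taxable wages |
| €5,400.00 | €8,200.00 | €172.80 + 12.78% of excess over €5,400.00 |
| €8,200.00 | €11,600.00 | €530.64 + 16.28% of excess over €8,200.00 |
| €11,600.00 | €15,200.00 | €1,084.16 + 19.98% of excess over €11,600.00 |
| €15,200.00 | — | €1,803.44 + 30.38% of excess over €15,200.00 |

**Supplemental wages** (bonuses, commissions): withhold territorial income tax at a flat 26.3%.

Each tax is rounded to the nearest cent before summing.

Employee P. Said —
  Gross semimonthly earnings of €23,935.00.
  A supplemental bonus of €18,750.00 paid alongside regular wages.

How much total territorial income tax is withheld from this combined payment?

Territorial Income Tax: taxable = €23,935.00
  €1,803.44 + 30.38% × (€23,935.00 − €15,200.00) = €1,803.44 + 30.38% × €8,735.00 = €4,457.13
Supplemental (26.3% flat on bonus): 26.3% × €18,750.00 = €4,931.25
Total territorial income tax: €4,457.13 + €4,931.25 = €9,388.38

€9,388.38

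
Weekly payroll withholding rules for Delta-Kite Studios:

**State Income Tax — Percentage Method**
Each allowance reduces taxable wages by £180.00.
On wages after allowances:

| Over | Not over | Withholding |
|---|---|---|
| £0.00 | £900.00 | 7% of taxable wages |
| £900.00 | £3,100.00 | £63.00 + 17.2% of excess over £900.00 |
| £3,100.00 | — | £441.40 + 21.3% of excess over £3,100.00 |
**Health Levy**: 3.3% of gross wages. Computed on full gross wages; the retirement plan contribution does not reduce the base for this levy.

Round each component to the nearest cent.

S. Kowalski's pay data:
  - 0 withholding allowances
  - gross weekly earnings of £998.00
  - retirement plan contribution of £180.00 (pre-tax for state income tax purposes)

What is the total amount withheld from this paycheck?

State Income Tax: taxable = £998.00 − £180.00 = £818.00
  7% × £818.00 = £57.26
Health Levy: 3.3% × £998.00 = £32.93
Total: £57.26 + £32.93 = £90.19

£90.19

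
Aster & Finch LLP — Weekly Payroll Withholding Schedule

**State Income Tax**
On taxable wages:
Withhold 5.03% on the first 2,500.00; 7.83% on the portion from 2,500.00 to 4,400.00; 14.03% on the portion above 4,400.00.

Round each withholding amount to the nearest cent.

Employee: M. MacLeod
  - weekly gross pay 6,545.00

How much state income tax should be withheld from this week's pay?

State Income Tax: taxable = 6,545.00
  274.52 + 14.03% × (6,545.00 − 4,400.00) = 274.52 + 14.03% × 2,145.00 = 575.46

575.46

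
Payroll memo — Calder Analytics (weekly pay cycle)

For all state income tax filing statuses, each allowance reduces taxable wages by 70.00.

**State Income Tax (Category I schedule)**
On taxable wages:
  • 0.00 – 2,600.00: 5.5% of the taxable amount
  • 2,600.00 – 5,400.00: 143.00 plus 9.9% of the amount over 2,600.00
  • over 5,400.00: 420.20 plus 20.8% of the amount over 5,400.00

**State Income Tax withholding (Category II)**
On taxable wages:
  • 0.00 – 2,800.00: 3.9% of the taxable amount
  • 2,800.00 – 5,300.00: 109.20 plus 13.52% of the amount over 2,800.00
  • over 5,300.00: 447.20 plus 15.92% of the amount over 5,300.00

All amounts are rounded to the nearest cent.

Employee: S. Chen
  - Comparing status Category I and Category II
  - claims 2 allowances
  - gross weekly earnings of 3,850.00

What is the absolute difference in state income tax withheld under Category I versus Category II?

State Income Tax (Category I): taxable = 3,850.00 − 2×70.00 = 3,710.00
  143.00 + 9.9% × (3,710.00 − 2,600.00) = 143.00 + 9.9% × 1,110.00 = 252.89
State Income Tax (Category II): taxable = 3,850.00 − 2×70.00 = 3,710.00
  109.20 + 13.52% × (3,710.00 − 2,800.00) = 109.20 + 13.52% × 910.00 = 232.23
Difference: |252.89 − 232.23| = 20.66 (higher under Category I)

20.66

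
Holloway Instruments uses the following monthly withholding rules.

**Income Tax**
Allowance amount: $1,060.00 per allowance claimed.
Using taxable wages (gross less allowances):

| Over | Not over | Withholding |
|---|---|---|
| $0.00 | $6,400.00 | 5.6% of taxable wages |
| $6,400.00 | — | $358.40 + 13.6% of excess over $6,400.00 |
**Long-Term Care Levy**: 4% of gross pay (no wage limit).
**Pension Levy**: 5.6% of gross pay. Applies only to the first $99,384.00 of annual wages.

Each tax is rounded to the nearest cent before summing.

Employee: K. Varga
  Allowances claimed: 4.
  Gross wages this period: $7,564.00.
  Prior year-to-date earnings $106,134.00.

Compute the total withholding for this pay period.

$488.70

Income Tax: taxable = $7,564.00 − 4×$1,060.00 = $3,324.00
  5.6% × $3,324.00 = $186.14
Long-Term Care Levy: 4% × $7,564.00 = $302.56
Pension Levy: YTD $106,134.00 ≥ cap $99,384.00 → $0.00
Total: $186.14 + $302.56 + $0.00 = $488.70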